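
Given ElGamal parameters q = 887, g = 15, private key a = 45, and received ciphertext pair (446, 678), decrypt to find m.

Shared mask s = c₁^a mod q = 446^45 mod 887.
446^1 ≡ 446 (mod 887)
446^2 = (446^1)^2 ≡ 446^2 = 198916 ≡ 228 (mod 887)
446^4 = (446^2)^2 ≡ 228^2 = 51984 ≡ 538 (mod 887)
446^8 = (446^4)^2 ≡ 538^2 = 289444 ≡ 282 (mod 887)
446^16 = (446^8)^2 ≡ 282^2 = 79524 ≡ 581 (mod 887)
446^32 = (446^16)^2 ≡ 581^2 = 337561 ≡ 501 (mod 887)
446^45 = 446^32 · 446^8 · 446^4 · 446^1 ≡ 501 · 282 · 538 · 446 ≡ 506 (mod 887).
So s = 506; s⁻¹ ≡ 738 (mod 887).
m = c₂ · s⁻¹ mod 887 = 678 · 738 mod 887 = 96.

96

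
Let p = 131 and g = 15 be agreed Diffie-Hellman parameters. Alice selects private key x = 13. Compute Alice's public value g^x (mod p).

Public value = 15^13 (mod 131).
15^1 ≡ 15 (mod 131)
15^2 = (15^1)^2 ≡ 15^2 = 225 ≡ 94 (mod 131)
15^4 = (15^2)^2 ≡ 94^2 = 8836 ≡ 59 (mod 131)
15^8 = (15^4)^2 ≡ 59^2 = 3481 ≡ 75 (mod 131)
15^13 = 15^8 · 15^4 · 15^1 ≡ 75 · 59 · 15 ≡ 89 (mod 131).

89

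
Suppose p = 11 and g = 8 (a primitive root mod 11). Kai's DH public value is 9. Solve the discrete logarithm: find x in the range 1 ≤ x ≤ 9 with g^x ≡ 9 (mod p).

Try successive powers of 8 modulo 11:
8^1 ≡ 8
8^2 ≡ 9
Found: x = 2.

2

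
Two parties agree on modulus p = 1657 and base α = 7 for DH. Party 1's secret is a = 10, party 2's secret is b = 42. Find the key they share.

Party 1 sends A = α^a mod p = 7^10 mod 1657.
7^1 ≡ 7 (mod 1657)
7^2 = (7^1)^2 ≡ 7^2 = 49 ≡ 49 (mod 1657)
7^4 = (7^2)^2 ≡ 49^2 = 2401 ≡ 744 (mod 1657)
7^8 = (7^4)^2 ≡ 744^2 = 553536 ≡ 98 (mod 1657)
7^10 = 7^8 · 7^2 ≡ 98 · 49 ≡ 1488 (mod 1657).
So A = 1488. Party 2 then computes K = A^b mod p = 1488^42 mod 1657.
1488^1 ≡ 1488 (mod 1657)
1488^2 = (1488^1)^2 ≡ 1488^2 = 2214144 ≡ 392 (mod 1657)
1488^4 = (1488^2)^2 ≡ 392^2 = 153664 ≡ 1220 (mod 1657)
1488^8 = (1488^4)^2 ≡ 1220^2 = 1488400 ≡ 414 (mod 1657)
1488^16 = (1488^8)^2 ≡ 414^2 = 171396 ≡ 725 (mod 1657)
1488^32 = (1488^16)^2 ≡ 725^2 = 525625 ≡ 356 (mod 1657)
1488^42 = 1488^32 · 1488^8 · 1488^2 ≡ 356 · 414 · 392 ≡ 1566 (mod 1657).

1566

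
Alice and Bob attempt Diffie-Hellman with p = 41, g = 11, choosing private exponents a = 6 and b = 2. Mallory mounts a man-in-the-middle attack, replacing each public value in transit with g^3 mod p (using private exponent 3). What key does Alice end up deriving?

Alice receives Mallory's public value M = 11^3 mod 41 instead of the honest one.
11^1 ≡ 11 (mod 41)
11^2 = (11^1)^2 ≡ 11^2 = 121 ≡ 39 (mod 41)
11^3 = 11^2 · 11^1 ≡ 39 · 11 ≡ 19 (mod 41).
So M = 19. Alice computes K = M^6 mod 41.
19^1 ≡ 19 (mod 41)
19^2 = (19^1)^2 ≡ 19^2 = 361 ≡ 33 (mod 41)
19^4 = (19^2)^2 ≡ 33^2 = 1089 ≡ 23 (mod 41)
19^6 = 19^4 · 19^2 ≡ 23 · 33 ≡ 21 (mod 41).

21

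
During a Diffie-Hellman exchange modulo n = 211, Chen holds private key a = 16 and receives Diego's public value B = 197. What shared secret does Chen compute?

14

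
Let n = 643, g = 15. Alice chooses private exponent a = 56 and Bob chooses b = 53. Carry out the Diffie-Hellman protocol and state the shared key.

240

Bob sends B = g^b mod n = 15^53 mod 643.
15^1 ≡ 15 (mod 643)
15^2 = (15^1)^2 ≡ 15^2 = 225 ≡ 225 (mod 643)
15^4 = (15^2)^2 ≡ 225^2 = 50625 ≡ 471 (mod 643)
15^8 = (15^4)^2 ≡ 471^2 = 221841 ≡ 6 (mod 643)
15^16 = (15^8)^2 ≡ 6^2 = 36 ≡ 36 (mod 643)
15^32 = (15^16)^2 ≡ 36^2 = 1296 ≡ 10 (mod 643)
15^53 = 15^32 · 15^16 · 15^4 · 15^1 ≡ 10 · 36 · 471 · 15 ≡ 335 (mod 643).
So B = 335. Alice then computes K = B^a mod n = 335^56 mod 643.
335^1 ≡ 335 (mod 643)
335^2 = (335^1)^2 ≡ 335^2 = 112225 ≡ 343 (mod 643)
335^4 = (335^2)^2 ≡ 343^2 = 117649 ≡ 623 (mod 643)
335^8 = (335^4)^2 ≡ 623^2 = 388129 ≡ 400 (mod 643)
335^16 = (335^8)^2 ≡ 400^2 = 160000 ≡ 536 (mod 643)
335^32 = (335^16)^2 ≡ 536^2 = 287296 ≡ 518 (mod 643)
335^56 = 335^32 · 335^16 · 335^8 ≡ 518 · 536 · 400 ≡ 240 (mod 643).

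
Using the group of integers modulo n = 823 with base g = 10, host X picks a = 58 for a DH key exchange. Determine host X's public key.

785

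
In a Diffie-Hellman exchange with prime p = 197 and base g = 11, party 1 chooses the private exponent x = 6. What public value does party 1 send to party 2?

137

Public value = 11^6 (mod 197).
11^1 ≡ 11 (mod 197)
11^2 = (11^1)^2 ≡ 11^2 = 121 ≡ 121 (mod 197)
11^4 = (11^2)^2 ≡ 121^2 = 14641 ≡ 63 (mod 197)
11^6 = 11^4 · 11^2 ≡ 63 · 121 ≡ 137 (mod 197).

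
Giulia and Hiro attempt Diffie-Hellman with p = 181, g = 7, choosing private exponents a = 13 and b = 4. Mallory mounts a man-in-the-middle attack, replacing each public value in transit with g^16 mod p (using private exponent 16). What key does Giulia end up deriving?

48

Giulia receives Mallory's public value M = 7^16 mod 181 instead of the honest one.
7^1 ≡ 7 (mod 181)
7^2 = (7^1)^2 ≡ 7^2 = 49 ≡ 49 (mod 181)
7^4 = (7^2)^2 ≡ 49^2 = 2401 ≡ 48 (mod 181)
7^8 = (7^4)^2 ≡ 48^2 = 2304 ≡ 132 (mod 181)
7^16 = (7^8)^2 ≡ 132^2 = 17424 ≡ 48 (mod 181)
So M = 48. Giulia computes K = M^13 mod 181.
48^1 ≡ 48 (mod 181)
48^2 = (48^1)^2 ≡ 48^2 = 2304 ≡ 132 (mod 181)
48^4 = (48^2)^2 ≡ 132^2 = 17424 ≡ 48 (mod 181)
48^8 = (48^4)^2 ≡ 48^2 = 2304 ≡ 132 (mod 181)
48^13 = 48^8 · 48^4 · 48^1 ≡ 132 · 48 · 48 ≡ 48 (mod 181).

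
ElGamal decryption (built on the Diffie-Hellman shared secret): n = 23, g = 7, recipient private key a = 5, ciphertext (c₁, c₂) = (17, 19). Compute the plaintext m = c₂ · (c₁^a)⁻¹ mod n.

2

Shared mask s = c₁^a mod n = 17^5 mod 23.
17^1 ≡ 17 (mod 23)
17^2 = (17^1)^2 ≡ 17^2 = 289 ≡ 13 (mod 23)
17^4 = (17^2)^2 ≡ 13^2 = 169 ≡ 8 (mod 23)
17^5 = 17^4 · 17^1 ≡ 8 · 17 ≡ 21 (mod 23).
So s = 21; s⁻¹ ≡ 11 (mod 23).
m = c₂ · s⁻¹ mod 23 = 19 · 11 mod 23 = 2.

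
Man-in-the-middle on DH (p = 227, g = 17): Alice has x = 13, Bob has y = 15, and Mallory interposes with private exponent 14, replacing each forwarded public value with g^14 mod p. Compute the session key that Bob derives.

57

Bob receives Mallory's public value M = 17^14 mod 227 instead of the honest one.
17^1 ≡ 17 (mod 227)
17^2 = (17^1)^2 ≡ 17^2 = 289 ≡ 62 (mod 227)
17^4 = (17^2)^2 ≡ 62^2 = 3844 ≡ 212 (mod 227)
17^8 = (17^4)^2 ≡ 212^2 = 44944 ≡ 225 (mod 227)
17^14 = 17^8 · 17^4 · 17^2 ≡ 225 · 212 · 62 ≡ 44 (mod 227).
So M = 44. Bob computes K = M^15 mod 227.
44^1 ≡ 44 (mod 227)
44^2 = (44^1)^2 ≡ 44^2 = 1936 ≡ 120 (mod 227)
44^4 = (44^2)^2 ≡ 120^2 = 14400 ≡ 99 (mod 227)
44^8 = (44^4)^2 ≡ 99^2 = 9801 ≡ 40 (mod 227)
44^15 = 44^8 · 44^4 · 44^2 · 44^1 ≡ 40 · 99 · 120 · 44 ≡ 57 (mod 227).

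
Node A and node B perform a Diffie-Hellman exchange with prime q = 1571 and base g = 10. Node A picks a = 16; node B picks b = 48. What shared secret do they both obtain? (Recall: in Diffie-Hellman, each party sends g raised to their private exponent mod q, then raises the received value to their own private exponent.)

296

Node A sends A = g^a mod q = 10^16 mod 1571.
10^1 ≡ 10 (mod 1571)
10^2 = (10^1)^2 ≡ 10^2 = 100 ≡ 100 (mod 1571)
10^4 = (10^2)^2 ≡ 100^2 = 10000 ≡ 574 (mod 1571)
10^8 = (10^4)^2 ≡ 574^2 = 329476 ≡ 1137 (mod 1571)
10^16 = (10^8)^2 ≡ 1137^2 = 1292769 ≡ 1407 (mod 1571)
So A = 1407. Node B then computes K = A^b mod q = 1407^48 mod 1571.
1407^1 ≡ 1407 (mod 1571)
1407^2 = (1407^1)^2 ≡ 1407^2 = 1979649 ≡ 189 (mod 1571)
1407^4 = (1407^2)^2 ≡ 189^2 = 35721 ≡ 1159 (mod 1571)
1407^8 = (1407^4)^2 ≡ 1159^2 = 1343281 ≡ 76 (mod 1571)
1407^16 = (1407^8)^2 ≡ 76^2 = 5776 ≡ 1063 (mod 1571)
1407^32 = (1407^16)^2 ≡ 1063^2 = 1129969 ≡ 420 (mod 1571)
1407^48 = 1407^32 · 1407^16 ≡ 420 · 1063 ≡ 296 (mod 1571).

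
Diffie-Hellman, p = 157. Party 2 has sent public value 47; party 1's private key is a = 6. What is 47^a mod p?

Shared key K = 47^6 mod 157.
47^1 ≡ 47 (mod 157)
47^2 = (47^1)^2 ≡ 47^2 = 2209 ≡ 11 (mod 157)
47^4 = (47^2)^2 ≡ 11^2 = 121 ≡ 121 (mod 157)
47^6 = 47^4 · 47^2 ≡ 121 · 11 ≡ 75 (mod 157).

75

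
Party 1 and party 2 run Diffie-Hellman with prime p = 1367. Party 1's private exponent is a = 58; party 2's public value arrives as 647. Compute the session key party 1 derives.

105

Shared key K = 647^58 mod 1367.
647^1 ≡ 647 (mod 1367)
647^2 = (647^1)^2 ≡ 647^2 = 418609 ≡ 307 (mod 1367)
647^4 = (647^2)^2 ≡ 307^2 = 94249 ≡ 1293 (mod 1367)
647^8 = (647^4)^2 ≡ 1293^2 = 1671849 ≡ 8 (mod 1367)
647^16 = (647^8)^2 ≡ 8^2 = 64 ≡ 64 (mod 1367)
647^32 = (647^16)^2 ≡ 64^2 = 4096 ≡ 1362 (mod 1367)
647^58 = 647^32 · 647^16 · 647^8 · 647^2 ≡ 1362 · 64 · 8 · 307 ≡ 105 (mod 1367).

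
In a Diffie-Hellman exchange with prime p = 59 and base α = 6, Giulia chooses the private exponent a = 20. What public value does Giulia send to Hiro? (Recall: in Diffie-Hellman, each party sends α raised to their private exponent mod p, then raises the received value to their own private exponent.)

27

Public value = 6^20 (mod 59).
6^1 ≡ 6 (mod 59)
6^2 = (6^1)^2 ≡ 6^2 = 36 ≡ 36 (mod 59)
6^4 = (6^2)^2 ≡ 36^2 = 1296 ≡ 57 (mod 59)
6^8 = (6^4)^2 ≡ 57^2 = 3249 ≡ 4 (mod 59)
6^16 = (6^8)^2 ≡ 4^2 = 16 ≡ 16 (mod 59)
6^20 = 6^16 · 6^4 ≡ 16 · 57 ≡ 27 (mod 59).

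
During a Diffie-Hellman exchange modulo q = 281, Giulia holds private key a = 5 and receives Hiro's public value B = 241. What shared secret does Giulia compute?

Shared key K = 241^5 mod 281.
241^1 ≡ 241 (mod 281)
241^2 = (241^1)^2 ≡ 241^2 = 58081 ≡ 195 (mod 281)
241^4 = (241^2)^2 ≡ 195^2 = 38025 ≡ 90 (mod 281)
241^5 = 241^4 · 241^1 ≡ 90 · 241 ≡ 53 (mod 281).

53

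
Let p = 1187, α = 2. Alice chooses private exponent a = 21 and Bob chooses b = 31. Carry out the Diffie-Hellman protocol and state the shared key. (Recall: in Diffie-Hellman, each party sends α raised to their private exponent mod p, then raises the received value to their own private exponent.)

96

Alice sends A = α^a mod p = 2^21 mod 1187.
2^1 ≡ 2 (mod 1187)
2^2 = (2^1)^2 ≡ 2^2 = 4 ≡ 4 (mod 1187)
2^4 = (2^2)^2 ≡ 4^2 = 16 ≡ 16 (mod 1187)
2^8 = (2^4)^2 ≡ 16^2 = 256 ≡ 256 (mod 1187)
2^16 = (2^8)^2 ≡ 256^2 = 65536 ≡ 251 (mod 1187)
2^21 = 2^16 · 2^4 · 2^1 ≡ 251 · 16 · 2 ≡ 910 (mod 1187).
So A = 910. Bob then computes K = A^b mod p = 910^31 mod 1187.
910^1 ≡ 910 (mod 1187)
910^2 = (910^1)^2 ≡ 910^2 = 828100 ≡ 761 (mod 1187)
910^4 = (910^2)^2 ≡ 761^2 = 579121 ≡ 1052 (mod 1187)
910^8 = (910^4)^2 ≡ 1052^2 = 1106704 ≡ 420 (mod 1187)
910^16 = (910^8)^2 ≡ 420^2 = 176400 ≡ 724 (mod 1187)
910^31 = 910^16 · 910^8 · 910^4 · 910^2 · 910^1 ≡ 724 · 420 · 1052 · 761 · 910 ≡ 96 (mod 1187).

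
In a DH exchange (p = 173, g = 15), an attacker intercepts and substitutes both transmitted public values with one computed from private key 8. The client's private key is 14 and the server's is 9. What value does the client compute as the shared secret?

119

The client receives an attacker's public value M = 15^8 mod 173 instead of the honest one.
15^1 ≡ 15 (mod 173)
15^2 = (15^1)^2 ≡ 15^2 = 225 ≡ 52 (mod 173)
15^4 = (15^2)^2 ≡ 52^2 = 2704 ≡ 109 (mod 173)
15^8 = (15^4)^2 ≡ 109^2 = 11881 ≡ 117 (mod 173)
So M = 117. The client computes K = M^14 mod 173.
117^1 ≡ 117 (mod 173)
117^2 = (117^1)^2 ≡ 117^2 = 13689 ≡ 22 (mod 173)
117^4 = (117^2)^2 ≡ 22^2 = 484 ≡ 138 (mod 173)
117^8 = (117^4)^2 ≡ 138^2 = 19044 ≡ 14 (mod 173)
117^14 = 117^8 · 117^4 · 117^2 ≡ 14 · 138 · 22 ≡ 119 (mod 173).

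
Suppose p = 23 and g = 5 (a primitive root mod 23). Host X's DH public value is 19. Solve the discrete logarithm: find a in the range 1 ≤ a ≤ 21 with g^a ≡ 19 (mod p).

15

Try successive powers of 5 modulo 23:
5^1 ≡ 5
5^2 ≡ 2
5^3 ≡ 10
5^4 ≡ 4
5^5 ≡ 20
5^6 ≡ 8
5^7 ≡ 17
5^8 ≡ 16
5^9 ≡ 11
5^10 ≡ 9
5^11 ≡ 22
5^12 ≡ 18
5^13 ≡ 21
5^14 ≡ 13
5^15 ≡ 19
Found: a = 15.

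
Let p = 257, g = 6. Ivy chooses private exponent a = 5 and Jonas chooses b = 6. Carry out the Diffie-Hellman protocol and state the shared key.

116

Ivy sends A = g^a mod p = 6^5 mod 257.
6^1 ≡ 6 (mod 257)
6^2 = (6^1)^2 ≡ 6^2 = 36 ≡ 36 (mod 257)
6^4 = (6^2)^2 ≡ 36^2 = 1296 ≡ 11 (mod 257)
6^5 = 6^4 · 6^1 ≡ 11 · 6 ≡ 66 (mod 257).
So A = 66. Jonas then computes K = A^b mod p = 66^6 mod 257.
66^1 ≡ 66 (mod 257)
66^2 = (66^1)^2 ≡ 66^2 = 4356 ≡ 244 (mod 257)
66^4 = (66^2)^2 ≡ 244^2 = 59536 ≡ 169 (mod 257)
66^6 = 66^4 · 66^2 ≡ 169 · 244 ≡ 116 (mod 257).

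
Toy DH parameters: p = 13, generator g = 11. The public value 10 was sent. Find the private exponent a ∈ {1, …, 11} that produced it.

Try successive powers of 11 modulo 13:
11^1 ≡ 11
11^2 ≡ 4
11^3 ≡ 5
11^4 ≡ 3
11^5 ≡ 7
11^6 ≡ 12
11^7 ≡ 2
11^8 ≡ 9
11^9 ≡ 8
11^10 ≡ 10
Found: a = 10.

10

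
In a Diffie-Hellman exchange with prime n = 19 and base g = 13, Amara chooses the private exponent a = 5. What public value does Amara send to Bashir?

14

Public value = 13^5 mod 19.
13^1 ≡ 13 (mod 19)
13^2 = (13^1)^2 ≡ 13^2 = 169 ≡ 17 (mod 19)
13^4 = (13^2)^2 ≡ 17^2 = 289 ≡ 4 (mod 19)
13^5 = 13^4 · 13^1 ≡ 4 · 13 ≡ 14 (mod 19).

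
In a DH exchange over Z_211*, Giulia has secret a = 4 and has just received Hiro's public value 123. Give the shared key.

171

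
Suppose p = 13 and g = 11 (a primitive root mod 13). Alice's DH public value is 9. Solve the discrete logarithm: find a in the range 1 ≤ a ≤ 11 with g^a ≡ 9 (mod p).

Try successive powers of 11 modulo 13:
11^1 ≡ 11
11^2 ≡ 4
11^3 ≡ 5
11^4 ≡ 3
11^5 ≡ 7
11^6 ≡ 12
11^7 ≡ 2
11^8 ≡ 9
Found: a = 8.

8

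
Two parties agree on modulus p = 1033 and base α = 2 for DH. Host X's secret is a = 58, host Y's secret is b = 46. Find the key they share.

249

Host Y sends B = α^b mod p = 2^46 mod 1033.
2^1 ≡ 2 (mod 1033)
2^2 = (2^1)^2 ≡ 2^2 = 4 ≡ 4 (mod 1033)
2^4 = (2^2)^2 ≡ 4^2 = 16 ≡ 16 (mod 1033)
2^8 = (2^4)^2 ≡ 16^2 = 256 ≡ 256 (mod 1033)
2^16 = (2^8)^2 ≡ 256^2 = 65536 ≡ 457 (mod 1033)
2^32 = (2^16)^2 ≡ 457^2 = 208849 ≡ 183 (mod 1033)
2^46 = 2^32 · 2^8 · 2^4 · 2^2 ≡ 183 · 256 · 16 · 4 ≡ 506 (mod 1033).
So B = 506. Host X then computes K = B^a mod p = 506^58 mod 1033.
506^1 ≡ 506 (mod 1033)
506^2 = (506^1)^2 ≡ 506^2 = 256036 ≡ 885 (mod 1033)
506^4 = (506^2)^2 ≡ 885^2 = 783225 ≡ 211 (mod 1033)
506^8 = (506^4)^2 ≡ 211^2 = 44521 ≡ 102 (mod 1033)
506^16 = (506^8)^2 ≡ 102^2 = 10404 ≡ 74 (mod 1033)
506^32 = (506^16)^2 ≡ 74^2 = 5476 ≡ 311 (mod 1033)
506^58 = 506^32 · 506^16 · 506^8 · 506^2 ≡ 311 · 74 · 102 · 885 ≡ 249 (mod 1033).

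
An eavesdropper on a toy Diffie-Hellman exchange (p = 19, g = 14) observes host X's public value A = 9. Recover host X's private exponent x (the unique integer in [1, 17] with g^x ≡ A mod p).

Try successive powers of 14 modulo 19:
14^1 ≡ 14
14^2 ≡ 6
14^3 ≡ 8
14^4 ≡ 17
14^5 ≡ 10
14^6 ≡ 7
14^7 ≡ 3
14^8 ≡ 4
14^9 ≡ 18
14^10 ≡ 5
14^11 ≡ 13
14^12 ≡ 11
14^13 ≡ 2
14^14 ≡ 9
Found: x = 14.

14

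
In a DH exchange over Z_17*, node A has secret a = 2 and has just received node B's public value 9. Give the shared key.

13

Shared key K = 9^2 mod 17.
9^1 ≡ 9 (mod 17)
9^2 = (9^1)^2 ≡ 9^2 = 81 ≡ 13 (mod 17)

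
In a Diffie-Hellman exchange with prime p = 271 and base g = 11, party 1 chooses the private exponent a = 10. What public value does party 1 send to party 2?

238

Public value = 11^10 (mod 271).
11^1 ≡ 11 (mod 271)
11^2 = (11^1)^2 ≡ 11^2 = 121 ≡ 121 (mod 271)
11^4 = (11^2)^2 ≡ 121^2 = 14641 ≡ 7 (mod 271)
11^8 = (11^4)^2 ≡ 7^2 = 49 ≡ 49 (mod 271)
11^10 = 11^8 · 11^2 ≡ 49 · 121 ≡ 238 (mod 271).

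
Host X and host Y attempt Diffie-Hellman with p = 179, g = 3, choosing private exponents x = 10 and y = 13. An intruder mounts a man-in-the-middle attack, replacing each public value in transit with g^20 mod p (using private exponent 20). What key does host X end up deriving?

31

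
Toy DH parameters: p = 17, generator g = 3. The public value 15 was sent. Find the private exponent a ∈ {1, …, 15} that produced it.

Try successive powers of 3 modulo 17:
3^1 ≡ 3
3^2 ≡ 9
3^3 ≡ 10
3^4 ≡ 13
3^5 ≡ 5
3^6 ≡ 15
Found: a = 6.

6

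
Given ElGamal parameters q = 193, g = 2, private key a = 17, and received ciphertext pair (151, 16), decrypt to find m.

175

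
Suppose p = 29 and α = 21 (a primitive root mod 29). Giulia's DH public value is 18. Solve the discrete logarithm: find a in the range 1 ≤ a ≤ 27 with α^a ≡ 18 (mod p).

27

Try successive powers of 21 modulo 29:
21^1 ≡ 21
21^2 ≡ 6
21^3 ≡ 10
21^4 ≡ 7
21^5 ≡ 2
21^6 ≡ 13
21^7 ≡ 12
21^8 ≡ 20
21^9 ≡ 14
21^10 ≡ 4
21^11 ≡ 26
21^12 ≡ 24
21^13 ≡ 11
21^14 ≡ 28
21^15 ≡ 8
21^16 ≡ 23
21^17 ≡ 19
21^18 ≡ 22
21^19 ≡ 27
21^20 ≡ 16
21^21 ≡ 17
21^22 ≡ 9
21^23 ≡ 15
21^24 ≡ 25
21^25 ≡ 3
21^26 ≡ 5
21^27 ≡ 18
Found: a = 27.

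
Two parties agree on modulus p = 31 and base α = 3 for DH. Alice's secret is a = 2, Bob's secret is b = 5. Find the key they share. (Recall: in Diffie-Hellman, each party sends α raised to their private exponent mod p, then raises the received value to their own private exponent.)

25

Alice sends A = α^a mod p = 3^2 mod 31.
3^1 ≡ 3 (mod 31)
3^2 = (3^1)^2 ≡ 3^2 = 9 ≡ 9 (mod 31)
So A = 9. Bob then computes K = A^b mod p = 9^5 mod 31.
9^1 ≡ 9 (mod 31)
9^2 = (9^1)^2 ≡ 9^2 = 81 ≡ 19 (mod 31)
9^4 = (9^2)^2 ≡ 19^2 = 361 ≡ 20 (mod 31)
9^5 = 9^4 · 9^1 ≡ 20 · 9 ≡ 25 (mod 31).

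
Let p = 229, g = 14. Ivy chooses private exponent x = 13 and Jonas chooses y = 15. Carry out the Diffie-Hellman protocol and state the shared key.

42

Jonas sends B = g^y mod p = 14^15 mod 229.
14^1 ≡ 14 (mod 229)
14^2 = (14^1)^2 ≡ 14^2 = 196 ≡ 196 (mod 229)
14^4 = (14^2)^2 ≡ 196^2 = 38416 ≡ 173 (mod 229)
14^8 = (14^4)^2 ≡ 173^2 = 29929 ≡ 159 (mod 229)
14^15 = 14^8 · 14^4 · 14^2 · 14^1 ≡ 159 · 173 · 196 · 14 ≡ 121 (mod 229).
So B = 121. Ivy then computes K = B^x mod p = 121^13 mod 229.
121^1 ≡ 121 (mod 229)
121^2 = (121^1)^2 ≡ 121^2 = 14641 ≡ 214 (mod 229)
121^4 = (121^2)^2 ≡ 214^2 = 45796 ≡ 225 (mod 229)
121^8 = (121^4)^2 ≡ 225^2 = 50625 ≡ 16 (mod 229)
121^13 = 121^8 · 121^4 · 121^1 ≡ 16 · 225 · 121 ≡ 42 (mod 229).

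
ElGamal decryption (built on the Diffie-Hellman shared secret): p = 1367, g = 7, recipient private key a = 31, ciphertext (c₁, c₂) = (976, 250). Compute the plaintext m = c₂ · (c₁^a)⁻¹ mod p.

641

Shared mask s = c₁^a mod p = 976^31 mod 1367.
976^1 ≡ 976 (mod 1367)
976^2 = (976^1)^2 ≡ 976^2 = 952576 ≡ 1144 (mod 1367)
976^4 = (976^2)^2 ≡ 1144^2 = 1308736 ≡ 517 (mod 1367)
976^8 = (976^4)^2 ≡ 517^2 = 267289 ≡ 724 (mod 1367)
976^16 = (976^8)^2 ≡ 724^2 = 524176 ≡ 615 (mod 1367)
976^31 = 976^16 · 976^8 · 976^4 · 976^2 · 976^1 ≡ 615 · 724 · 517 · 1144 · 976 ≡ 557 (mod 1367).
So s = 557; s⁻¹ ≡ 697 (mod 1367).
m = c₂ · s⁻¹ mod 1367 = 250 · 697 mod 1367 = 641.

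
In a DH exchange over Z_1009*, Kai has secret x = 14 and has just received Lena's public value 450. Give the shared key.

309

Shared key K = 450^14 mod 1009.
450^1 ≡ 450 (mod 1009)
450^2 = (450^1)^2 ≡ 450^2 = 202500 ≡ 700 (mod 1009)
450^4 = (450^2)^2 ≡ 700^2 = 490000 ≡ 635 (mod 1009)
450^8 = (450^4)^2 ≡ 635^2 = 403225 ≡ 634 (mod 1009)
450^14 = 450^8 · 450^4 · 450^2 ≡ 634 · 635 · 700 ≡ 309 (mod 1009).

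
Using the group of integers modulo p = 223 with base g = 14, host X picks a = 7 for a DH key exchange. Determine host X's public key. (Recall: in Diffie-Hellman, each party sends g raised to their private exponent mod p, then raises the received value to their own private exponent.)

66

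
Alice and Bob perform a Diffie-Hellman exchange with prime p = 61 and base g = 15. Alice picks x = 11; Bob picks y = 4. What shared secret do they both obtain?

Bob sends B = g^y mod p = 15^4 mod 61.
15^1 ≡ 15 (mod 61)
15^2 = (15^1)^2 ≡ 15^2 = 225 ≡ 42 (mod 61)
15^4 = (15^2)^2 ≡ 42^2 = 1764 ≡ 56 (mod 61)
So B = 56. Alice then computes K = B^x mod p = 56^11 mod 61.
56^1 ≡ 56 (mod 61)
56^2 = (56^1)^2 ≡ 56^2 = 3136 ≡ 25 (mod 61)
56^4 = (56^2)^2 ≡ 25^2 = 625 ≡ 15 (mod 61)
56^8 = (56^4)^2 ≡ 15^2 = 225 ≡ 42 (mod 61)
56^11 = 56^8 · 56^2 · 56^1 ≡ 42 · 25 · 56 ≡ 57 (mod 61).

57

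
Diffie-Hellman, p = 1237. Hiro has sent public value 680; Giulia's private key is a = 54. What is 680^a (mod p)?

137

Shared key K = 680^54 mod 1237.
680^1 ≡ 680 (mod 1237)
680^2 = (680^1)^2 ≡ 680^2 = 462400 ≡ 999 (mod 1237)
680^4 = (680^2)^2 ≡ 999^2 = 998001 ≡ 979 (mod 1237)
680^8 = (680^4)^2 ≡ 979^2 = 958441 ≡ 1003 (mod 1237)
680^16 = (680^8)^2 ≡ 1003^2 = 1006009 ≡ 328 (mod 1237)
680^32 = (680^16)^2 ≡ 328^2 = 107584 ≡ 1202 (mod 1237)
680^54 = 680^32 · 680^16 · 680^4 · 680^2 ≡ 1202 · 328 · 979 · 999 ≡ 137 (mod 1237).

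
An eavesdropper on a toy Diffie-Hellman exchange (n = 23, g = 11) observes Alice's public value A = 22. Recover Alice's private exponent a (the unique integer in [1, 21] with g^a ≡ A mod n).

11

Try successive powers of 11 modulo 23:
11^1 ≡ 11
11^2 ≡ 6
11^3 ≡ 20
11^4 ≡ 13
11^5 ≡ 5
11^6 ≡ 9
11^7 ≡ 7
11^8 ≡ 8
11^9 ≡ 19
11^10 ≡ 2
11^11 ≡ 22
Found: a = 11.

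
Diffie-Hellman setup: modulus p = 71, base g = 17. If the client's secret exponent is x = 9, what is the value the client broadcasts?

Public value = 17^9 mod 71.
17^1 ≡ 17 (mod 71)
17^2 = (17^1)^2 ≡ 17^2 = 289 ≡ 5 (mod 71)
17^4 = (17^2)^2 ≡ 5^2 = 25 ≡ 25 (mod 71)
17^8 = (17^4)^2 ≡ 25^2 = 625 ≡ 57 (mod 71)
17^9 = 17^8 · 17^1 ≡ 57 · 17 ≡ 46 (mod 71).

46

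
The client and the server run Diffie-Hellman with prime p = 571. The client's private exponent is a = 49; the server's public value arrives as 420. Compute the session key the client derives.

Shared key K = 420^49 mod 571.
420^1 ≡ 420 (mod 571)
420^2 = (420^1)^2 ≡ 420^2 = 176400 ≡ 532 (mod 571)
420^4 = (420^2)^2 ≡ 532^2 = 283024 ≡ 379 (mod 571)
420^8 = (420^4)^2 ≡ 379^2 = 143641 ≡ 320 (mod 571)
420^16 = (420^8)^2 ≡ 320^2 = 102400 ≡ 191 (mod 571)
420^32 = (420^16)^2 ≡ 191^2 = 36481 ≡ 508 (mod 571)
420^49 = 420^32 · 420^16 · 420^1 ≡ 508 · 191 · 420 ≡ 61 (mod 571).

61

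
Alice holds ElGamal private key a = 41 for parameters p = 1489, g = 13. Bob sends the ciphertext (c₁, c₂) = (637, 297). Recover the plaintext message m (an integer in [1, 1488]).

184

Shared mask s = c₁^a mod p = 637^41 mod 1489.
637^1 ≡ 637 (mod 1489)
637^2 = (637^1)^2 ≡ 637^2 = 405769 ≡ 761 (mod 1489)
637^4 = (637^2)^2 ≡ 761^2 = 579121 ≡ 1389 (mod 1489)
637^8 = (637^4)^2 ≡ 1389^2 = 1929321 ≡ 1066 (mod 1489)
637^16 = (637^8)^2 ≡ 1066^2 = 1136356 ≡ 249 (mod 1489)
637^32 = (637^16)^2 ≡ 249^2 = 62001 ≡ 952 (mod 1489)
637^41 = 637^32 · 637^8 · 637^1 ≡ 952 · 1066 · 637 ≡ 123 (mod 1489).
So s = 123; s⁻¹ ≡ 1259 (mod 1489).
m = c₂ · s⁻¹ mod 1489 = 297 · 1259 mod 1489 = 184.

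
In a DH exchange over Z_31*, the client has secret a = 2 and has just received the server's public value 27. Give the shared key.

Shared key K = 27^2 mod 31.
27^1 ≡ 27 (mod 31)
27^2 = (27^1)^2 ≡ 27^2 = 729 ≡ 16 (mod 31)

16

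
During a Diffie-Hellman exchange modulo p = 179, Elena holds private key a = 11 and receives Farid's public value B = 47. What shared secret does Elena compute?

Shared key K = 47^11 mod 179.
47^1 ≡ 47 (mod 179)
47^2 = (47^1)^2 ≡ 47^2 = 2209 ≡ 61 (mod 179)
47^4 = (47^2)^2 ≡ 61^2 = 3721 ≡ 141 (mod 179)
47^8 = (47^4)^2 ≡ 141^2 = 19881 ≡ 12 (mod 179)
47^11 = 47^8 · 47^2 · 47^1 ≡ 12 · 61 · 47 ≡ 36 (mod 179).

36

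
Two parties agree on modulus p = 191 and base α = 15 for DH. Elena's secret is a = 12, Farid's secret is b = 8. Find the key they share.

15

Farid sends B = α^b mod p = 15^8 mod 191.
15^1 ≡ 15 (mod 191)
15^2 = (15^1)^2 ≡ 15^2 = 225 ≡ 34 (mod 191)
15^4 = (15^2)^2 ≡ 34^2 = 1156 ≡ 10 (mod 191)
15^8 = (15^4)^2 ≡ 10^2 = 100 ≡ 100 (mod 191)
So B = 100. Elena then computes K = B^a mod p = 100^12 mod 191.
100^1 ≡ 100 (mod 191)
100^2 = (100^1)^2 ≡ 100^2 = 10000 ≡ 68 (mod 191)
100^4 = (100^2)^2 ≡ 68^2 = 4624 ≡ 40 (mod 191)
100^8 = (100^4)^2 ≡ 40^2 = 1600 ≡ 72 (mod 191)
100^12 = 100^8 · 100^4 ≡ 72 · 40 ≡ 15 (mod 191).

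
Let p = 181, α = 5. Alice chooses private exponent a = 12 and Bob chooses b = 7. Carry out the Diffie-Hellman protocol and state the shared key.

135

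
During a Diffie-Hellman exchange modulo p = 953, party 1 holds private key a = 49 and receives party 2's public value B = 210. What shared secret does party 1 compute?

685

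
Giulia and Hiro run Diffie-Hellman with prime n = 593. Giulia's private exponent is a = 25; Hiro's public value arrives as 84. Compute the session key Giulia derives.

Shared key K = 84^25 mod 593.
84^1 ≡ 84 (mod 593)
84^2 = (84^1)^2 ≡ 84^2 = 7056 ≡ 533 (mod 593)
84^4 = (84^2)^2 ≡ 533^2 = 284089 ≡ 42 (mod 593)
84^8 = (84^4)^2 ≡ 42^2 = 1764 ≡ 578 (mod 593)
84^16 = (84^8)^2 ≡ 578^2 = 334084 ≡ 225 (mod 593)
84^25 = 84^16 · 84^8 · 84^1 ≡ 225 · 578 · 84 ≡ 547 (mod 593).

547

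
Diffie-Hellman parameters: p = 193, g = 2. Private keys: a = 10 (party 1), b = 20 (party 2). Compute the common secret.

63

Party 1 sends A = g^a mod p = 2^10 mod 193.
2^1 ≡ 2 (mod 193)
2^2 = (2^1)^2 ≡ 2^2 = 4 ≡ 4 (mod 193)
2^4 = (2^2)^2 ≡ 4^2 = 16 ≡ 16 (mod 193)
2^8 = (2^4)^2 ≡ 16^2 = 256 ≡ 63 (mod 193)
2^10 = 2^8 · 2^2 ≡ 63 · 4 ≡ 59 (mod 193).
So A = 59. Party 2 then computes K = A^b mod p = 59^20 mod 193.
59^1 ≡ 59 (mod 193)
59^2 = (59^1)^2 ≡ 59^2 = 3481 ≡ 7 (mod 193)
59^4 = (59^2)^2 ≡ 7^2 = 49 ≡ 49 (mod 193)
59^8 = (59^4)^2 ≡ 49^2 = 2401 ≡ 85 (mod 193)
59^16 = (59^8)^2 ≡ 85^2 = 7225 ≡ 84 (mod 193)
59^20 = 59^16 · 59^4 ≡ 84 · 49 ≡ 63 (mod 193).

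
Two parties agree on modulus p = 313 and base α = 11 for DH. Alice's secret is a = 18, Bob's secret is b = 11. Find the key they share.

234

Alice sends A = α^a mod p = 11^18 mod 313.
11^1 ≡ 11 (mod 313)
11^2 = (11^1)^2 ≡ 11^2 = 121 ≡ 121 (mod 313)
11^4 = (11^2)^2 ≡ 121^2 = 14641 ≡ 243 (mod 313)
11^8 = (11^4)^2 ≡ 243^2 = 59049 ≡ 205 (mod 313)
11^16 = (11^8)^2 ≡ 205^2 = 42025 ≡ 83 (mod 313)
11^18 = 11^16 · 11^2 ≡ 83 · 121 ≡ 27 (mod 313).
So A = 27. Bob then computes K = A^b mod p = 27^11 mod 313.
27^1 ≡ 27 (mod 313)
27^2 = (27^1)^2 ≡ 27^2 = 729 ≡ 103 (mod 313)
27^4 = (27^2)^2 ≡ 103^2 = 10609 ≡ 280 (mod 313)
27^8 = (27^4)^2 ≡ 280^2 = 78400 ≡ 150 (mod 313)
27^11 = 27^8 · 27^2 · 27^1 ≡ 150 · 103 · 27 ≡ 234 (mod 313).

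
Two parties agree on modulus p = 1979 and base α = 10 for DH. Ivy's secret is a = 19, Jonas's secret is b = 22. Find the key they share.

1894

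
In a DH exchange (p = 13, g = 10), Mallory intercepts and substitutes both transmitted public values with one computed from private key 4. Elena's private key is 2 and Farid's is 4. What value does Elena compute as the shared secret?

Elena receives Mallory's public value M = 10^4 mod 13 instead of the honest one.
10^1 ≡ 10 (mod 13)
10^2 = (10^1)^2 ≡ 10^2 = 100 ≡ 9 (mod 13)
10^4 = (10^2)^2 ≡ 9^2 = 81 ≡ 3 (mod 13)
So M = 3. Elena computes K = M^2 mod 13.
3^1 ≡ 3 (mod 13)
3^2 = (3^1)^2 ≡ 3^2 = 9 ≡ 9 (mod 13)

9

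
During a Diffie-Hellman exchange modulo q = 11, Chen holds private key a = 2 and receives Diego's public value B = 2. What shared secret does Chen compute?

4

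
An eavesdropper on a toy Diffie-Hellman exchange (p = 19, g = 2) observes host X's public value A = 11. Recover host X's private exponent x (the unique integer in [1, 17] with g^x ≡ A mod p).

12

Try successive powers of 2 modulo 19:
2^1 ≡ 2
2^2 ≡ 4
2^3 ≡ 8
2^4 ≡ 16
2^5 ≡ 13
2^6 ≡ 7
2^7 ≡ 14
2^8 ≡ 9
2^9 ≡ 18
2^10 ≡ 17
2^11 ≡ 15
2^12 ≡ 11
Found: x = 12.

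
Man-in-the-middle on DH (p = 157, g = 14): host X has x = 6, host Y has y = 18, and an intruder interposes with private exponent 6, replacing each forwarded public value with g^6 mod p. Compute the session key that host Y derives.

108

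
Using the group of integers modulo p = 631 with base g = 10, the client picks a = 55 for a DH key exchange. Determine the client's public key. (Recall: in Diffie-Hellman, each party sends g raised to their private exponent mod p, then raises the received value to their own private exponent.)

596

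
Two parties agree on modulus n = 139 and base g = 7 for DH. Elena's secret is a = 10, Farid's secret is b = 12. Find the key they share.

Farid sends B = g^b mod n = 7^12 mod 139.
7^1 ≡ 7 (mod 139)
7^2 = (7^1)^2 ≡ 7^2 = 49 ≡ 49 (mod 139)
7^4 = (7^2)^2 ≡ 49^2 = 2401 ≡ 38 (mod 139)
7^8 = (7^4)^2 ≡ 38^2 = 1444 ≡ 54 (mod 139)
7^12 = 7^8 · 7^4 ≡ 54 · 38 ≡ 106 (mod 139).
So B = 106. Elena then computes K = B^a mod n = 106^10 mod 139.
106^1 ≡ 106 (mod 139)
106^2 = (106^1)^2 ≡ 106^2 = 11236 ≡ 116 (mod 139)
106^4 = (106^2)^2 ≡ 116^2 = 13456 ≡ 112 (mod 139)
106^8 = (106^4)^2 ≡ 112^2 = 12544 ≡ 34 (mod 139)
106^10 = 106^8 · 106^2 ≡ 34 · 116 ≡ 52 (mod 139).

52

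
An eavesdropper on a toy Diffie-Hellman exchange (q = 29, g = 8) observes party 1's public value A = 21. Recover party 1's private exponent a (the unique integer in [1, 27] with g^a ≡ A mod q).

15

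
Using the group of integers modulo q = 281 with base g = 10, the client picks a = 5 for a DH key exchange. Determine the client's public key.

Public value = 10^5 mod 281.
10^1 ≡ 10 (mod 281)
10^2 = (10^1)^2 ≡ 10^2 = 100 ≡ 100 (mod 281)
10^4 = (10^2)^2 ≡ 100^2 = 10000 ≡ 165 (mod 281)
10^5 = 10^4 · 10^1 ≡ 165 · 10 ≡ 245 (mod 281).

245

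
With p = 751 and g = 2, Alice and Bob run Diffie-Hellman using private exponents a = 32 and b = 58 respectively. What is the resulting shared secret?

Alice sends A = g^a mod p = 2^32 mod 751.
2^1 ≡ 2 (mod 751)
2^2 = (2^1)^2 ≡ 2^2 = 4 ≡ 4 (mod 751)
2^4 = (2^2)^2 ≡ 4^2 = 16 ≡ 16 (mod 751)
2^8 = (2^4)^2 ≡ 16^2 = 256 ≡ 256 (mod 751)
2^16 = (2^8)^2 ≡ 256^2 = 65536 ≡ 199 (mod 751)
2^32 = (2^16)^2 ≡ 199^2 = 39601 ≡ 549 (mod 751)
So A = 549. Bob then computes K = A^b mod p = 549^58 mod 751.
549^1 ≡ 549 (mod 751)
549^2 = (549^1)^2 ≡ 549^2 = 301401 ≡ 250 (mod 751)
549^4 = (549^2)^2 ≡ 250^2 = 62500 ≡ 167 (mod 751)
549^8 = (549^4)^2 ≡ 167^2 = 27889 ≡ 102 (mod 751)
549^16 = (549^8)^2 ≡ 102^2 = 10404 ≡ 641 (mod 751)
549^32 = (549^16)^2 ≡ 641^2 = 410881 ≡ 84 (mod 751)
549^58 = 549^32 · 549^16 · 549^8 · 549^2 ≡ 84 · 641 · 102 · 250 ≡ 242 (mod 751).

242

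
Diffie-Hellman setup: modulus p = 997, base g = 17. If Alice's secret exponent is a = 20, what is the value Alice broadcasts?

149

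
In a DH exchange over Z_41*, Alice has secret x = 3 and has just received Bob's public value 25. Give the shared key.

4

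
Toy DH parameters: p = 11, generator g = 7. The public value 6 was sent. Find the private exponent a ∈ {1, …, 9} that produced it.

7

Try successive powers of 7 modulo 11:
7^1 ≡ 7
7^2 ≡ 5
7^3 ≡ 2
7^4 ≡ 3
7^5 ≡ 10
7^6 ≡ 4
7^7 ≡ 6
Found: a = 7.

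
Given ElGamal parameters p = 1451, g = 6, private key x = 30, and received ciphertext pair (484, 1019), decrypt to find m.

Shared mask s = c₁^x mod p = 484^30 mod 1451.
484^1 ≡ 484 (mod 1451)
484^2 = (484^1)^2 ≡ 484^2 = 234256 ≡ 645 (mod 1451)
484^4 = (484^2)^2 ≡ 645^2 = 416025 ≡ 1039 (mod 1451)
484^8 = (484^4)^2 ≡ 1039^2 = 1079521 ≡ 1428 (mod 1451)
484^16 = (484^8)^2 ≡ 1428^2 = 2039184 ≡ 529 (mod 1451)
484^30 = 484^16 · 484^8 · 484^4 · 484^2 ≡ 529 · 1428 · 1039 · 645 ≡ 1084 (mod 1451).
So s = 1084; s⁻¹ ≡ 1024 (mod 1451).
m = c₂ · s⁻¹ mod 1451 = 1019 · 1024 mod 1451 = 187.

187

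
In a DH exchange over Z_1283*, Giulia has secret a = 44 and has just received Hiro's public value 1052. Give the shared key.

705

Shared key K = 1052^44 mod 1283.
1052^1 ≡ 1052 (mod 1283)
1052^2 = (1052^1)^2 ≡ 1052^2 = 1106704 ≡ 758 (mod 1283)
1052^4 = (1052^2)^2 ≡ 758^2 = 574564 ≡ 1063 (mod 1283)
1052^8 = (1052^4)^2 ≡ 1063^2 = 1129969 ≡ 929 (mod 1283)
1052^16 = (1052^8)^2 ≡ 929^2 = 863041 ≡ 865 (mod 1283)
1052^32 = (1052^16)^2 ≡ 865^2 = 748225 ≡ 236 (mod 1283)
1052^44 = 1052^32 · 1052^8 · 1052^4 ≡ 236 · 929 · 1063 ≡ 705 (mod 1283).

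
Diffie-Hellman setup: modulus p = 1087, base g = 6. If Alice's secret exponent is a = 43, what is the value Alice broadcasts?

Public value = 6^43 (mod 1087).
6^1 ≡ 6 (mod 1087)
6^2 = (6^1)^2 ≡ 6^2 = 36 ≡ 36 (mod 1087)
6^4 = (6^2)^2 ≡ 36^2 = 1296 ≡ 209 (mod 1087)
6^8 = (6^4)^2 ≡ 209^2 = 43681 ≡ 201 (mod 1087)
6^16 = (6^8)^2 ≡ 201^2 = 40401 ≡ 182 (mod 1087)
6^32 = (6^16)^2 ≡ 182^2 = 33124 ≡ 514 (mod 1087)
6^43 = 6^32 · 6^8 · 6^2 · 6^1 ≡ 514 · 201 · 36 · 6 ≡ 801 (mod 1087).

801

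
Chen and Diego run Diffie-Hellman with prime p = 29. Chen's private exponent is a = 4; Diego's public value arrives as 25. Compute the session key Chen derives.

24

Shared key K = 25^4 mod 29.
25^1 ≡ 25 (mod 29)
25^2 = (25^1)^2 ≡ 25^2 = 625 ≡ 16 (mod 29)
25^4 = (25^2)^2 ≡ 16^2 = 256 ≡ 24 (mod 29)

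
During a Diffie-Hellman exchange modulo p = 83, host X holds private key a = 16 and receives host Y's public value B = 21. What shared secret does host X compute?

69

Shared key K = 21^16 mod 83.
21^1 ≡ 21 (mod 83)
21^2 = (21^1)^2 ≡ 21^2 = 441 ≡ 26 (mod 83)
21^4 = (21^2)^2 ≡ 26^2 = 676 ≡ 12 (mod 83)
21^8 = (21^4)^2 ≡ 12^2 = 144 ≡ 61 (mod 83)
21^16 = (21^8)^2 ≡ 61^2 = 3721 ≡ 69 (mod 83)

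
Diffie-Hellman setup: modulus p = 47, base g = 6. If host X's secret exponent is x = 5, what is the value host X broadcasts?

Public value = 6^5 mod 47.
6^1 ≡ 6 (mod 47)
6^2 = (6^1)^2 ≡ 6^2 = 36 ≡ 36 (mod 47)
6^4 = (6^2)^2 ≡ 36^2 = 1296 ≡ 27 (mod 47)
6^5 = 6^4 · 6^1 ≡ 27 · 6 ≡ 21 (mod 47).

21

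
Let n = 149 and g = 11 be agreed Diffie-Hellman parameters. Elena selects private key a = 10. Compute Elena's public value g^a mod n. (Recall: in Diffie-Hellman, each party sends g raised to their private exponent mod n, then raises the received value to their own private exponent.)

26

Public value = 11^10 mod 149.
11^1 ≡ 11 (mod 149)
11^2 = (11^1)^2 ≡ 11^2 = 121 ≡ 121 (mod 149)
11^4 = (11^2)^2 ≡ 121^2 = 14641 ≡ 39 (mod 149)
11^8 = (11^4)^2 ≡ 39^2 = 1521 ≡ 31 (mod 149)
11^10 = 11^8 · 11^2 ≡ 31 · 121 ≡ 26 (mod 149).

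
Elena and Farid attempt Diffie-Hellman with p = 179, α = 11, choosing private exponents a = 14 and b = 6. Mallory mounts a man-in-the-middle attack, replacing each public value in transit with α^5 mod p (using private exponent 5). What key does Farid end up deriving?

147

Farid receives Mallory's public value M = 11^5 mod 179 instead of the honest one.
11^1 ≡ 11 (mod 179)
11^2 = (11^1)^2 ≡ 11^2 = 121 ≡ 121 (mod 179)
11^4 = (11^2)^2 ≡ 121^2 = 14641 ≡ 142 (mod 179)
11^5 = 11^4 · 11^1 ≡ 142 · 11 ≡ 130 (mod 179).
So M = 130. Farid computes K = M^6 mod 179.
130^1 ≡ 130 (mod 179)
130^2 = (130^1)^2 ≡ 130^2 = 16900 ≡ 74 (mod 179)
130^4 = (130^2)^2 ≡ 74^2 = 5476 ≡ 106 (mod 179)
130^6 = 130^4 · 130^2 ≡ 106 · 74 ≡ 147 (mod 179).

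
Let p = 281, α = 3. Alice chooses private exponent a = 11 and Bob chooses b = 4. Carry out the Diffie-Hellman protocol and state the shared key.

Alice sends A = α^a mod p = 3^11 mod 281.
3^1 ≡ 3 (mod 281)
3^2 = (3^1)^2 ≡ 3^2 = 9 ≡ 9 (mod 281)
3^4 = (3^2)^2 ≡ 9^2 = 81 ≡ 81 (mod 281)
3^8 = (3^4)^2 ≡ 81^2 = 6561 ≡ 98 (mod 281)
3^11 = 3^8 · 3^2 · 3^1 ≡ 98 · 9 · 3 ≡ 117 (mod 281).
So A = 117. Bob then computes K = A^b mod p = 117^4 mod 281.
117^1 ≡ 117 (mod 281)
117^2 = (117^1)^2 ≡ 117^2 = 13689 ≡ 201 (mod 281)
117^4 = (117^2)^2 ≡ 201^2 = 40401 ≡ 218 (mod 281)

218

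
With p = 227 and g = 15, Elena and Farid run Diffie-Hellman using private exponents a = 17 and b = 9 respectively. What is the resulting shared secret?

164

Elena sends A = g^a mod p = 15^17 mod 227.
15^1 ≡ 15 (mod 227)
15^2 = (15^1)^2 ≡ 15^2 = 225 ≡ 225 (mod 227)
15^4 = (15^2)^2 ≡ 225^2 = 50625 ≡ 4 (mod 227)
15^8 = (15^4)^2 ≡ 4^2 = 16 ≡ 16 (mod 227)
15^16 = (15^8)^2 ≡ 16^2 = 256 ≡ 29 (mod 227)
15^17 = 15^16 · 15^1 ≡ 29 · 15 ≡ 208 (mod 227).
So A = 208. Farid then computes K = A^b mod p = 208^9 mod 227.
208^1 ≡ 208 (mod 227)
208^2 = (208^1)^2 ≡ 208^2 = 43264 ≡ 134 (mod 227)
208^4 = (208^2)^2 ≡ 134^2 = 17956 ≡ 23 (mod 227)
208^8 = (208^4)^2 ≡ 23^2 = 529 ≡ 75 (mod 227)
208^9 = 208^8 · 208^1 ≡ 75 · 208 ≡ 164 (mod 227).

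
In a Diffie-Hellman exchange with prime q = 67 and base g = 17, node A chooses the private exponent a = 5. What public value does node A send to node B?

60

Public value = 17^{5} \pmod{67}.
17^1 ≡ 17 (mod 67)
17^2 = (17^1)^2 ≡ 17^2 = 289 ≡ 21 (mod 67)
17^4 = (17^2)^2 ≡ 21^2 = 441 ≡ 39 (mod 67)
17^5 = 17^4 · 17^1 ≡ 39 · 17 ≡ 60 (mod 67).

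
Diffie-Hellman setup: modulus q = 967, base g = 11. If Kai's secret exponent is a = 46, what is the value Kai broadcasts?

226

Public value = 11^46 (mod 967).
11^1 ≡ 11 (mod 967)
11^2 = (11^1)^2 ≡ 11^2 = 121 ≡ 121 (mod 967)
11^4 = (11^2)^2 ≡ 121^2 = 14641 ≡ 136 (mod 967)
11^8 = (11^4)^2 ≡ 136^2 = 18496 ≡ 123 (mod 967)
11^16 = (11^8)^2 ≡ 123^2 = 15129 ≡ 624 (mod 967)
11^32 = (11^16)^2 ≡ 624^2 = 389376 ≡ 642 (mod 967)
11^46 = 11^32 · 11^8 · 11^4 · 11^2 ≡ 642 · 123 · 136 · 121 ≡ 226 (mod 967).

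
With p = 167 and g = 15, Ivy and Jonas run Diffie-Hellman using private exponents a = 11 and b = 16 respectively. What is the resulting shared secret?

8

Ivy sends A = g^a mod p = 15^11 mod 167.
15^1 ≡ 15 (mod 167)
15^2 = (15^1)^2 ≡ 15^2 = 225 ≡ 58 (mod 167)
15^4 = (15^2)^2 ≡ 58^2 = 3364 ≡ 24 (mod 167)
15^8 = (15^4)^2 ≡ 24^2 = 576 ≡ 75 (mod 167)
15^11 = 15^8 · 15^2 · 15^1 ≡ 75 · 58 · 15 ≡ 120 (mod 167).
So A = 120. Jonas then computes K = A^b mod p = 120^16 mod 167.
120^1 ≡ 120 (mod 167)
120^2 = (120^1)^2 ≡ 120^2 = 14400 ≡ 38 (mod 167)
120^4 = (120^2)^2 ≡ 38^2 = 1444 ≡ 108 (mod 167)
120^8 = (120^4)^2 ≡ 108^2 = 11664 ≡ 141 (mod 167)
120^16 = (120^8)^2 ≡ 141^2 = 19881 ≡ 8 (mod 167)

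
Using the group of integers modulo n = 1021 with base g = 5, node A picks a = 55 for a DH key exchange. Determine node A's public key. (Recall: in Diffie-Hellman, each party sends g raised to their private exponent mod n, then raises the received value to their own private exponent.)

86

Public value = 5^55 (mod 1021).
5^1 ≡ 5 (mod 1021)
5^2 = (5^1)^2 ≡ 5^2 = 25 ≡ 25 (mod 1021)
5^4 = (5^2)^2 ≡ 25^2 = 625 ≡ 625 (mod 1021)
5^8 = (5^4)^2 ≡ 625^2 = 390625 ≡ 603 (mod 1021)
5^16 = (5^8)^2 ≡ 603^2 = 363609 ≡ 133 (mod 1021)
5^32 = (5^16)^2 ≡ 133^2 = 17689 ≡ 332 (mod 1021)
5^55 = 5^32 · 5^16 · 5^4 · 5^2 · 5^1 ≡ 332 · 133 · 625 · 25 · 5 ≡ 86 (mod 1021).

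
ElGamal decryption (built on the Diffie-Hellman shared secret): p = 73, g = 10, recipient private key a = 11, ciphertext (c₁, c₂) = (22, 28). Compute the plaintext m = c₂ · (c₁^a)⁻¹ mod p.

41

Shared mask s = c₁^a mod p = 22^11 mod 73.
22^1 ≡ 22 (mod 73)
22^2 = (22^1)^2 ≡ 22^2 = 484 ≡ 46 (mod 73)
22^4 = (22^2)^2 ≡ 46^2 = 2116 ≡ 72 (mod 73)
22^8 = (22^4)^2 ≡ 72^2 = 5184 ≡ 1 (mod 73)
22^11 = 22^8 · 22^2 · 22^1 ≡ 1 · 46 · 22 ≡ 63 (mod 73).
So s = 63; s⁻¹ ≡ 51 (mod 73).
m = c₂ · s⁻¹ mod 73 = 28 · 51 mod 73 = 41.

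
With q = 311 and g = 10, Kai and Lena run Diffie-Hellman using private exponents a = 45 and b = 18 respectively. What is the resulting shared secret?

105

Kai sends A = g^a mod q = 10^45 mod 311.
10^1 ≡ 10 (mod 311)
10^2 = (10^1)^2 ≡ 10^2 = 100 ≡ 100 (mod 311)
10^4 = (10^2)^2 ≡ 100^2 = 10000 ≡ 48 (mod 311)
10^8 = (10^4)^2 ≡ 48^2 = 2304 ≡ 127 (mod 311)
10^16 = (10^8)^2 ≡ 127^2 = 16129 ≡ 268 (mod 311)
10^32 = (10^16)^2 ≡ 268^2 = 71824 ≡ 294 (mod 311)
10^45 = 10^32 · 10^8 · 10^4 · 10^1 ≡ 294 · 127 · 48 · 10 ≡ 243 (mod 311).
So A = 243. Lena then computes K = A^b mod q = 243^18 mod 311.
243^1 ≡ 243 (mod 311)
243^2 = (243^1)^2 ≡ 243^2 = 59049 ≡ 270 (mod 311)
243^4 = (243^2)^2 ≡ 270^2 = 72900 ≡ 126 (mod 311)
243^8 = (243^4)^2 ≡ 126^2 = 15876 ≡ 15 (mod 311)
243^16 = (243^8)^2 ≡ 15^2 = 225 ≡ 225 (mod 311)
243^18 = 243^16 · 243^2 ≡ 225 · 270 ≡ 105 (mod 311).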